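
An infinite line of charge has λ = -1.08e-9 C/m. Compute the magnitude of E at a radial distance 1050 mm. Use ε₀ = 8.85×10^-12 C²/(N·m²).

|E| = 18.5 N/C

Take a coaxial cylindrical Gaussian surface of radius r = 1050 mm and length L.
Q_enc = λL, so λ_enc = -1.08e-9 C/m.
By Gauss's law (flux through the curved wall only), E·2πrL = λ_enc L/ε₀.
E = |λ_enc|/(2πε₀r) = (1.08×10^-9)/(2π·8.85×10^-12·1.05) = 18.5 N/C.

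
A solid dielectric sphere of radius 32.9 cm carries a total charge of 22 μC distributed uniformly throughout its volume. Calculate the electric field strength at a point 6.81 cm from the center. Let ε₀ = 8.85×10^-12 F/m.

Take a concentric spherical Gaussian surface of radius r = 6.81 cm (r < R).
For a uniform sphere the enclosed fraction is (r/R)³, so Q_enc = (22 μC)(0.0681/0.329)³ = 1.951e-7 C.
Since E is radial and uniform over the Gaussian sphere, Φ = E·4πr² = Q_enc/ε₀.
E = |Q_enc|/(4πε₀r²) = (1.951e-7)/(4π·8.85×10^-12·(0.0681)²) = 3.78×10^5 N/C.

E = 3.78e5 N/C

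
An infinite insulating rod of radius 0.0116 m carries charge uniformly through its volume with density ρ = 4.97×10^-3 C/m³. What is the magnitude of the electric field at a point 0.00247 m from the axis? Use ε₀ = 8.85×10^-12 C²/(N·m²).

Take a coaxial cylindrical Gaussian surface of radius r = 0.00247 m and length L (r < R).
Charge inside radius r per length L is ρ·πr²·L, so λ_enc = ρπr² = 9.526×10^-8 C/m.
Gauss's law: E·2πrL = λ_enc L/ε₀.
E = |λ_enc|/(2πε₀r) = (9.526×10^-8)/(2π·8.85×10^-12·0.00247) = 6.94×10^5 N/C.

6.94×10^5 N/C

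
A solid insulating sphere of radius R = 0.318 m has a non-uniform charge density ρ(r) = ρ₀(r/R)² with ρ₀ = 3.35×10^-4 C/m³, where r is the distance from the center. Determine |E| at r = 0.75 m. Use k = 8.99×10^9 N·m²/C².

E ≈ 4.33×10^5 N/C

Symmetry ⇒ E = E(r) r̂. Gaussian sphere of radius r = 0.75 m (r > R, all charge enclosed).
Q_enc = 4π ∫₀^R ρ₀(r'/R)^2 r'² dr' = 4πρ₀R³/5 = 2.707×10^-5 C.
Applying ∮E·dA = Q_enc/ε₀ with Φ = E(4πr²):
E = k|Q_enc|/r² = (8.99×10^9)(2.707×10^-5)/(0.75)² = 4.33×10^5 N/C.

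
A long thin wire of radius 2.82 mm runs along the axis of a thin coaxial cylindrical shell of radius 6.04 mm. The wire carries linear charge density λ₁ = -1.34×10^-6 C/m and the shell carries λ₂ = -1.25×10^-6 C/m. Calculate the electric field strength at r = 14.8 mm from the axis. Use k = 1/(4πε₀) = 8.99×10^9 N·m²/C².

Coaxial Gaussian cylinder, radius r = 14.8 mm, length L (r > 6.04 mm, enclosing both).
λ_enc = λ₁ + λ₂ = (-1.34×10^-6) + (-1.25e-6) = -2.59e-6 C/m.
Applying ∮E·dA = Q_enc/ε₀ with the end caps contributing no flux:
E = 2k|λ_enc|/r = 2(8.99×10^9)(2.59e-6)/(0.0148) = 3.15×10^6 N/C.

E ≈ 3.15×10^6 N/C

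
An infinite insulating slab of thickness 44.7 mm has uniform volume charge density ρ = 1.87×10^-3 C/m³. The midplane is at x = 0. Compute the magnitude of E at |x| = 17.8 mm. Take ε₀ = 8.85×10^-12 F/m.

By symmetry E is perpendicular to the slab. A Gaussian pillbox from −17.8 mm to +17.8 mm (face area A) lies entirely within the slab.
Q_enc = ρ·(2x)·A and flux = 2EA, so 2EA = 2ρxA/ε₀ ⇒ E = |ρ|x/ε₀.
E = (1.87×10^-3)(0.0178)/(8.85×10^-12) = 3.76e6 N/C.

E ≈ 3.76×10^6 N/C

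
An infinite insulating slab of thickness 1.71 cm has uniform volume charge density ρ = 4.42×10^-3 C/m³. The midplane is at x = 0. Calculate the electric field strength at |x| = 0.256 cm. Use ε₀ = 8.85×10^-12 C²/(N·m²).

By symmetry E is perpendicular to the slab. A Gaussian pillbox from −0.256 cm to +0.256 cm (face area A) lies entirely within the slab.
Q_enc = ρ·(2x)·A and flux = 2EA, so 2EA = 2ρxA/ε₀ ⇒ E = |ρ|x/ε₀.
E = (4.42×10^-3)(0.00256)/(8.85×10^-12) = 1.28e6 N/C.

|E| = 1.28×10^6 V/m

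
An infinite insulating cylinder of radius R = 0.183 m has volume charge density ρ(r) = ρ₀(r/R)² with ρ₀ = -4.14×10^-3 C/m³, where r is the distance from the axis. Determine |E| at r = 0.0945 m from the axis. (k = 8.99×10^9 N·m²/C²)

|E| = 2.95×10^6 N/C

By cylindrical symmetry E is radial; use a coaxial Gaussian cylinder of radius 0.0945 m and length L (r < R).
Integrating ρ over the cross-section to radius r: λ_enc = (2πρ₀/R²) ∫₀^r r'^3 dr' = 2πρ₀ r^4/(4·R²) = -1.549e-5 C/m.
Applying ∮E·dA = Q_enc/ε₀ with the end caps contributing no flux:
E = 2k|λ_enc|/r = 2(8.99×10^9)(1.549×10^-5)/(0.0945) = 2.95×10^6 N/C.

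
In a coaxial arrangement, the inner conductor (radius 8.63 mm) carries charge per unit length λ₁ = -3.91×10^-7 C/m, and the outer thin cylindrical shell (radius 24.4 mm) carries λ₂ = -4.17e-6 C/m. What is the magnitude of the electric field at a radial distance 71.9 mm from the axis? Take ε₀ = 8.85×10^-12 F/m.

E = 1.14×10^6 N/C

By cylindrical symmetry E is radial; use a coaxial Gaussian cylinder of radius 71.9 mm and length L (r > 24.4 mm, enclosing both).
λ_enc = λ₁ + λ₂ = (-3.91e-7) + (-4.17×10^-6) = -4.561×10^-6 C/m.
Gauss's law: E·2πrL = λ_enc L/ε₀.
E = |λ_enc|/(2πε₀r) = (4.561e-6)/(2π·8.85×10^-12·0.0719) = 1.14e6 N/C.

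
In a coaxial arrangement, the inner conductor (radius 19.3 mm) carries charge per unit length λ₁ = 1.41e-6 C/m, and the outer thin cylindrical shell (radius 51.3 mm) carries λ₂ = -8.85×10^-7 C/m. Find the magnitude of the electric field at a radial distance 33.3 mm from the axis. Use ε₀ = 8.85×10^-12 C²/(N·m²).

By cylindrical symmetry E is radial; use a coaxial Gaussian cylinder of radius 33.3 mm and length L (between the conductors, 19.3 mm < r < 51.3 mm).
Only the inner wire is enclosed; the outer shell contributes nothing inside itself. λ_enc = λ₁ = 1.41e-6 C/m.
Gauss's law: E·2πrL = λ_enc L/ε₀.
E = |λ_enc|/(2πε₀r) = (1.41×10^-6)/(2π·8.85×10^-12·0.0333) = 7.61×10^5 N/C.

E = 7.61×10^5 V/m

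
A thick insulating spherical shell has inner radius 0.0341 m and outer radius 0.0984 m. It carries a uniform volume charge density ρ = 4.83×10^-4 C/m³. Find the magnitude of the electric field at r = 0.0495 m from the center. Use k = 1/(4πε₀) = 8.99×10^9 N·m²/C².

Take a concentric spherical Gaussian surface of radius r = 0.0495 m (within the shell material, 0.0341 m < r < 0.0984 m).
Enclosed charge is the volume from a to r: Q_enc = (4π/3)ρ(r³ − a³) = 1.652×10^-7 C.
Since E is radial and uniform over the Gaussian sphere, Φ = E·4πr² = Q_enc/ε₀.
E = k|Q_enc|/r² = (8.99×10^9)(1.652e-7)/(0.0495)² = 6.06×10^5 N/C.

|E| ≈ 6.06e5 V/m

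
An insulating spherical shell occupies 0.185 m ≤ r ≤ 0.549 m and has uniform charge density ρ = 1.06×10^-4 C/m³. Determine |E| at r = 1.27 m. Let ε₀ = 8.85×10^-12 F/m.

E ≈ 3.94e5 N/C

By spherical symmetry E is radial; choose a Gaussian sphere of radius r = 1.27 m (r > 0.549 m, enclosing the whole shell).
Q_enc = ρ·(4π/3)(b³ − a³) = (1.06e-4)·(4π/3)·((0.549)³ − (0.185)³) = 7.066×10^-5 C.
Applying ∮E·dA = Q_enc/ε₀ with Φ = E(4πr²):
E = |Q_enc|/(4πε₀r²) = (7.066e-5)/(4π·8.85×10^-12·(1.27)²) = 3.94e5 N/C.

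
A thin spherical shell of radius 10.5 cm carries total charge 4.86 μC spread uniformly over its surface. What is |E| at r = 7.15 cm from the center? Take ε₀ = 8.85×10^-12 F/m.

Symmetry ⇒ E = E(r) r̂. Gaussian sphere of radius r = 7.15 cm (inside the shell, r < 10.5 cm).
No charge lies within this surface, so Q_enc = 0 and Gauss's law gives E·4πr² = 0 ⇒ E = 0.

E = 0 (no enclosed charge)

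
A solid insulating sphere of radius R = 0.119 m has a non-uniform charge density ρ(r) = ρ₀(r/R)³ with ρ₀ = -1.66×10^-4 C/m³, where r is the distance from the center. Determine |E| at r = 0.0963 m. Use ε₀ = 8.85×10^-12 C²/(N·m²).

Symmetry ⇒ E = E(r) r̂. Gaussian sphere of radius r = 0.0963 m (r < R).
Q_enc = ∫₀^r ρ(r')·4πr'² dr' = (4πρ₀/R³) ∫₀^r r'^5 dr' = 4πρ₀ r^6/(6·R³) = -1.645×10^-7 C.
Since E is radial and uniform over the Gaussian sphere, Φ = E·4πr² = Q_enc/ε₀.
E = |Q_enc|/(4πε₀r²) = (1.645×10^-7)/(4π·8.85×10^-12·(0.0963)²) = 1.60×10^5 N/C.

E ≈ 1.60×10^5 N/C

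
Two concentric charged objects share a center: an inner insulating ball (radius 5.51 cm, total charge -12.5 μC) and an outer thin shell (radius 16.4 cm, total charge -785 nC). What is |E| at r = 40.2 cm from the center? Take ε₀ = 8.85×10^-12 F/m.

E ≈ 7.39×10^5 N/C

Use a concentric Gaussian sphere at r = 40.2 cm (r > 16.4 cm, enclosing both).
Q_enc = (-12.5 μC) + (-785 nC) = -1.329e-5 C.
By Gauss's law, ∮E·dA = E·4πr² = Q_enc/ε₀.
E = |Q_enc|/(4πε₀r²) = (1.329×10^-5)/(4π·8.85×10^-12·(0.402)²) = 7.39e5 N/C.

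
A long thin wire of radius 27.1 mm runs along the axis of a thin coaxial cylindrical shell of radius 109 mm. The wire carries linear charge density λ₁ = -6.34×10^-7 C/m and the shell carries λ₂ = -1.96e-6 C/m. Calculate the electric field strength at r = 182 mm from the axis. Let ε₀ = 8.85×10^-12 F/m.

By cylindrical symmetry E is radial; use a coaxial Gaussian cylinder of radius 182 mm and length L (r > 109 mm, enclosing both).
λ_enc = λ₁ + λ₂ = (-6.34×10^-7) + (-1.96×10^-6) = -2.594×10^-6 C/m.
Gauss's law: E·2πrL = λ_enc L/ε₀.
E = |λ_enc|/(2πε₀r) = (2.594×10^-6)/(2π·8.85×10^-12·0.182) = 2.56×10^5 N/C.

2.56×10^5 N/C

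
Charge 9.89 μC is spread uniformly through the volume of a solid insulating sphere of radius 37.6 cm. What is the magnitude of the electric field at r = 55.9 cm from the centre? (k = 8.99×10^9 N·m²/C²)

Symmetry ⇒ E = E(r) r̂. Gaussian sphere of radius r = 55.9 cm (r > R, so the entire charge is enclosed).
Q_enc = 9.89 μC = 9.89×10^-6 C.
Gauss's law: E·4πr² = Q_enc/ε₀.
E = k|Q_enc|/r² = (8.99×10^9)(9.89×10^-6)/(0.559)² = 2.85×10^5 N/C.

2.85×10^5 N/C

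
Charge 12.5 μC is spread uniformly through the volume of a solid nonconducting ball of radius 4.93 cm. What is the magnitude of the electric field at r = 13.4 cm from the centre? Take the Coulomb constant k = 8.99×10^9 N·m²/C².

Use a concentric Gaussian sphere at r = 13.4 cm (r > R, so the entire charge is enclosed).
Q_enc = 12.5 μC = 1.25e-5 C.
Since E is radial and uniform over the Gaussian sphere, Φ = E·4πr² = Q_enc/ε₀.
E = k|Q_enc|/r² = (8.99×10^9)(1.25×10^-5)/(0.134)² = 6.26e6 N/C.

|E| = 6.26e6 V/m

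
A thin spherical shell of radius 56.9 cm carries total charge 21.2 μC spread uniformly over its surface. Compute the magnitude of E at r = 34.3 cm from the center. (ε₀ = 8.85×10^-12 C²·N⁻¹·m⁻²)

|E| = 0 N/C

By spherical symmetry E is radial; choose a Gaussian sphere of radius r = 34.3 cm (inside the shell, r < 56.9 cm).
No charge lies within this surface, so Q_enc = 0 and Gauss's law gives E·4πr² = 0 ⇒ E = 0.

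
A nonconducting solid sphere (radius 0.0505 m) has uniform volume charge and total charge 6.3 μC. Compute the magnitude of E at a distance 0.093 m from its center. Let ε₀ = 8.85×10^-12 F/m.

Use a concentric Gaussian sphere at r = 0.093 m (r > R, so the entire charge is enclosed).
Q_enc = 6.3 μC = 6.30e-6 C.
By Gauss's law, ∮E·dA = E·4πr² = Q_enc/ε₀.
E = |Q_enc|/(4πε₀r²) = (6.30e-6)/(4π·8.85×10^-12·(0.093)²) = 6.55×10^6 N/C.

|E| ≈ 6.55×10^6 N/C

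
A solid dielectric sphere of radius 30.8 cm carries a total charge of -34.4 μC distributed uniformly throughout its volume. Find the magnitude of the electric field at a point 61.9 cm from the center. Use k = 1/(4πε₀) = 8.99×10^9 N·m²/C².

Take a concentric spherical Gaussian surface of radius r = 61.9 cm (r > R, so the entire charge is enclosed).
Q_enc = -34.4 μC = -3.44×10^-5 C.
Since E is radial and uniform over the Gaussian sphere, Φ = E·4πr² = Q_enc/ε₀.
E = k|Q_enc|/r² = (8.99×10^9)(3.44e-5)/(0.619)² = 8.07e5 N/C.

|E| = 8.07e5 N/C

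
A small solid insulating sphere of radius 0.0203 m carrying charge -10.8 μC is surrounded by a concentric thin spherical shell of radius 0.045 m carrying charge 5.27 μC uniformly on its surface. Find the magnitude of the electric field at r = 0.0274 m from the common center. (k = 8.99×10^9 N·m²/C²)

1.29×10^8 N/C

Take a concentric spherical Gaussian surface of radius r = 0.0274 m (between the bodies, 0.0203 m < r < 0.045 m).
The shell at 0.045 m lies outside the Gaussian surface, so Q_enc = -10.8 μC = -1.08×10^-5 C.
Applying ∮E·dA = Q_enc/ε₀ with Φ = E(4πr²):
E = k|Q_enc|/r² = (8.99×10^9)(1.08×10^-5)/(0.0274)² = 1.29×10^8 N/C.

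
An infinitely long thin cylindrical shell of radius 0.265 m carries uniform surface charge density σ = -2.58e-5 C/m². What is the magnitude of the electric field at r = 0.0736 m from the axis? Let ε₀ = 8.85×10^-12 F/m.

E = 0

By cylindrical symmetry E is radial; use a coaxial Gaussian cylinder of radius 0.0736 m and length L (r < 0.265 m, inside the shell).
All the surface charge lies outside this cylinder: Q_enc = 0, hence E = 0.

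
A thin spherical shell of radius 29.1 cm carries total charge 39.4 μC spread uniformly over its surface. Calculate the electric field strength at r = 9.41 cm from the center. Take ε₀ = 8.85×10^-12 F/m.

|E| = 0 V/m

Use a concentric Gaussian sphere at r = 9.41 cm (inside the shell, r < 29.1 cm).
All the charge is outside the Gaussian surface: Q_enc = 0, hence E = 0 everywhere inside the shell.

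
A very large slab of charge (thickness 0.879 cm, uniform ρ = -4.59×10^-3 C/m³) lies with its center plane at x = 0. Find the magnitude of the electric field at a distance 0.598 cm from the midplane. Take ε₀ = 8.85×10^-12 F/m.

|E| = 2.28×10^6 N/C

The point |x| = 0.598 cm lies outside the slab (half-thickness 0.004395 m). A symmetric pillbox spanning the full slab encloses Q_enc = ρ·d·A.
Flux = 2EA ⇒ E = |ρ|d/(2ε₀), independent of distance outside.
E = (4.59e-3)(0.00879)/(2·8.85×10^-12) = 2.28×10^6 N/C.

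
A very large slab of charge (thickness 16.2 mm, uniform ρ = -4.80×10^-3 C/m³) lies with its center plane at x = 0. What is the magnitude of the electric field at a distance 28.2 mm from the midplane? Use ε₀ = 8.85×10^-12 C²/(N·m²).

The point |x| = 28.2 mm lies outside the slab (half-thickness 0.0081 m). A symmetric pillbox spanning the full slab encloses Q_enc = ρ·d·A.
Flux = 2EA ⇒ E = |ρ|d/(2ε₀), independent of distance outside.
E = (4.80×10^-3)(0.0162)/(2·8.85×10^-12) = 4.39×10^6 N/C.

|E| ≈ 4.39×10^6 V/m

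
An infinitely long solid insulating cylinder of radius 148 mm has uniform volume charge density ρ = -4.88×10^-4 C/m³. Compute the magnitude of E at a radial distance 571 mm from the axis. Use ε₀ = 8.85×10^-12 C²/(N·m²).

E = 1.06e6 V/m

Choose a coaxial cylinder of radius r = 571 mm (arbitrary length L) as the Gaussian surface (r > 148 mm, full cross-section enclosed).
λ_enc = ρ·πR² = (-4.88×10^-4)π(0.148)² = -3.358e-5 C/m.
Gauss's law: E·2πrL = λ_enc L/ε₀.
E = |λ_enc|/(2πε₀r) = (3.358×10^-5)/(2π·8.85×10^-12·0.571) = 1.06e6 N/C.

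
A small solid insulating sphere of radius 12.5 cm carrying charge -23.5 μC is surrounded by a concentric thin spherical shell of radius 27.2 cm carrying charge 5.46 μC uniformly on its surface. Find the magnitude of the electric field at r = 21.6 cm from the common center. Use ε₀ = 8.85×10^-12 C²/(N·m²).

Symmetry ⇒ E = E(r) r̂. Gaussian sphere of radius r = 21.6 cm (between the bodies, 12.5 cm < r < 27.2 cm).
Only the inner charge is enclosed; the outer shell contributes nothing inside itself. Q_enc = -23.5 μC = -2.35e-5 C.
Applying ∮E·dA = Q_enc/ε₀ with Φ = E(4πr²):
E = |Q_enc|/(4πε₀r²) = (2.35×10^-5)/(4π·8.85×10^-12·(0.216)²) = 4.53e6 N/C.

4.53×10^6 N/C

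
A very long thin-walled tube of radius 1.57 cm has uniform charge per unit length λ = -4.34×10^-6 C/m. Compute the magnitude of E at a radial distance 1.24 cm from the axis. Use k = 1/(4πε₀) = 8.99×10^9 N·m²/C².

E = 0 (no enclosed charge)

By cylindrical symmetry E is radial; use a coaxial Gaussian cylinder of radius 1.24 cm and length L (r < 1.57 cm, inside the shell).
All the surface charge lies outside this cylinder: Q_enc = 0, hence E = 0.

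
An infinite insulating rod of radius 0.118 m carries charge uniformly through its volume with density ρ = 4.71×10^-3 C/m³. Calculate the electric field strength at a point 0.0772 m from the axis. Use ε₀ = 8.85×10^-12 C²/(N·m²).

|E| = 2.05×10^7 N/C

Take a coaxial cylindrical Gaussian surface of radius r = 0.0772 m and length L (r < R).
Enclosed charge per unit length: λ_enc = ρ·πr² = (4.71×10^-3)π(0.0772)² = 8.819×10^-5 C/m.
Gauss's law: E·2πrL = λ_enc L/ε₀.
E = |λ_enc|/(2πε₀r) = (8.819e-5)/(2π·8.85×10^-12·0.0772) = 2.05×10^7 N/C.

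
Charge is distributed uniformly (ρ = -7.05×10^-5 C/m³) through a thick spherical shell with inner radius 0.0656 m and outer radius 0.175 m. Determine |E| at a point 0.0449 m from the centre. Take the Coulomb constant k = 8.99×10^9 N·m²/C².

E = 0 (no enclosed charge)

Use a concentric Gaussian sphere at r = 0.0449 m (r < 0.0656 m, inside the empty cavity).
Q_enc = 0 (all charge lies at larger r); Gauss's law gives E = 0.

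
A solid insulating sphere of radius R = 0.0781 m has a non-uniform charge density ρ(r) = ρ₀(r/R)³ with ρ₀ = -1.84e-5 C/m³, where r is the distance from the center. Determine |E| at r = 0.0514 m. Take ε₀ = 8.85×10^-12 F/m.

Symmetry ⇒ E = E(r) r̂. Gaussian sphere of radius r = 0.0514 m (r < R).
Integrate the density: Q_enc = 4π ∫₀^r ρ₀(r'/R)^3 r'² dr' = 4πρ₀ r^6/(6·R³) = -1.492×10^-9 C.
Gauss's law: E·4πr² = Q_enc/ε₀.
E = |Q_enc|/(4πε₀r²) = (1.492e-9)/(4π·8.85×10^-12·(0.0514)²) = 5.08e3 N/C.

|E| = 5.08×10^3 V/m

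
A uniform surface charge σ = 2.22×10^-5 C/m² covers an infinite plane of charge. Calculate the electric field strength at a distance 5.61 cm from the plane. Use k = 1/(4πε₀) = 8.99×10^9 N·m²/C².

The symmetry is planar: E is normal to the sheet and the same magnitude on both sides. Take a pillbox straddling the sheet with end-cap area A.
Only the two end caps contribute flux: Φ = 2EA. With Q_enc = σA, Gauss's law gives E = |σ|/(2ε₀).
E = 2πk|σ| = 2π(8.99×10^9)(2.22×10^-5) = 1.25×10^6 N/C.

|E| ≈ 1.25×10^6 N/C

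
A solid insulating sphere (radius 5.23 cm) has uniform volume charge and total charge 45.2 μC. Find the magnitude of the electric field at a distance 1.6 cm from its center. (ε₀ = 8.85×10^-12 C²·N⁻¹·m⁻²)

Take a concentric spherical Gaussian surface of radius r = 1.6 cm (r < R).
Only the charge within r is enclosed: Q_enc = Q·(r/R)³ = (45.2 μC)·(1.6 cm/5.23 cm)³ = 1.294e-6 C.
Since E is radial and uniform over the Gaussian sphere, Φ = E·4πr² = Q_enc/ε₀.
E = |Q_enc|/(4πε₀r²) = (1.294×10^-6)/(4π·8.85×10^-12·(0.016)²) = 4.55×10^7 N/C.

E = 4.55×10^7 N/C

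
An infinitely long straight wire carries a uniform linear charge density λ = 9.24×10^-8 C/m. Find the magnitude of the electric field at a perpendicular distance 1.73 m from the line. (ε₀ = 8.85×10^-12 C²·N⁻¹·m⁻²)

By cylindrical symmetry E is radial; use a coaxial Gaussian cylinder of radius 1.73 m and length L.
Q_enc = λL, so λ_enc = 9.24e-8 C/m.
Gauss's law: E·2πrL = λ_enc L/ε₀.
E = |λ_enc|/(2πε₀r) = (9.24×10^-8)/(2π·8.85×10^-12·1.73) = 961 N/C.

|E| ≈ 961 V/m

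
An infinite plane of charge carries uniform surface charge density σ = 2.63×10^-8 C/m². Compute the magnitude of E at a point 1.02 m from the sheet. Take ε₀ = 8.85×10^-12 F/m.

Choose a cylindrical pillbox piercing the sheet, end faces (area A) parallel to it.
Flux Φ = 2EA and Q_enc = σA, so 2EA = σA/ε₀ ⇒ E = |σ|/(2ε₀), independent of distance.
E = |σ|/(2ε₀) = (2.63e-8)/(2·8.85×10^-12) = 1.49e3 N/C.

E ≈ 1.49e3 V/m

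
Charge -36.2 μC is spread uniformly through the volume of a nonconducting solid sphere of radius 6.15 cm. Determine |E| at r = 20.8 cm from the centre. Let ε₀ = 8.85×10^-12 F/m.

Symmetry ⇒ E = E(r) r̂. Gaussian sphere of radius r = 20.8 cm (r > R, so the entire charge is enclosed).
Q_enc = -36.2 μC = -3.62e-5 C.
Applying ∮E·dA = Q_enc/ε₀ with Φ = E(4πr²):
E = |Q_enc|/(4πε₀r²) = (3.62e-5)/(4π·8.85×10^-12·(0.208)²) = 7.52e6 N/C.

E ≈ 7.52×10^6 N/C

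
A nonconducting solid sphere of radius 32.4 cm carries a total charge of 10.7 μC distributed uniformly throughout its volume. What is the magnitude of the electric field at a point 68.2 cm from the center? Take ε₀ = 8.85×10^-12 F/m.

By spherical symmetry E is radial; choose a Gaussian sphere of radius r = 68.2 cm (r > R, so the entire charge is enclosed).
Q_enc = 10.7 μC = 1.07×10^-5 C.
Applying ∮E·dA = Q_enc/ε₀ with Φ = E(4πr²):
E = |Q_enc|/(4πε₀r²) = (1.07×10^-5)/(4π·8.85×10^-12·(0.682)²) = 2.07×10^5 N/C.

2.07×10^5 V/m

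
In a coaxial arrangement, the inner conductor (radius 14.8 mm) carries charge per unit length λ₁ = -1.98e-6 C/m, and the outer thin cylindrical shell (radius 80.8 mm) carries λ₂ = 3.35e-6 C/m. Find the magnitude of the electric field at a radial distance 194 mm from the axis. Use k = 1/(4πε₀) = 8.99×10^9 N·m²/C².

|E| = 1.27×10^5 N/C

Choose a coaxial cylinder of radius r = 194 mm (arbitrary length L) as the Gaussian surface (r > 80.8 mm, enclosing both).
λ_enc = λ₁ + λ₂ = (-1.98×10^-6) + (3.35×10^-6) = 1.37×10^-6 C/m.
By Gauss's law (flux through the curved wall only), E·2πrL = λ_enc L/ε₀.
E = 2k|λ_enc|/r = 2(8.99×10^9)(1.37×10^-6)/(0.194) = 1.27×10^5 N/C.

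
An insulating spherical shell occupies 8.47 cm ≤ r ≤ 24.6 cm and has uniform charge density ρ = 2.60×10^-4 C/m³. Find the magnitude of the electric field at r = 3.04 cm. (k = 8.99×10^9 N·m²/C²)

E = 0 (no enclosed charge)

Symmetry ⇒ E = E(r) r̂. Gaussian sphere of radius r = 3.04 cm (r < 8.47 cm, inside the empty cavity).
Q_enc = 0 (all charge lies at larger r); Gauss's law gives E = 0.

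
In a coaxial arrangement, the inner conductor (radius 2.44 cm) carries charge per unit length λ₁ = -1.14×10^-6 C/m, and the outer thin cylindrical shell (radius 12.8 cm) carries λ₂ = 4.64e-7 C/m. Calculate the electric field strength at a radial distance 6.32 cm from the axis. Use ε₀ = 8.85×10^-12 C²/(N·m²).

3.24e5 N/C

Choose a coaxial cylinder of radius r = 6.32 cm (arbitrary length L) as the Gaussian surface (between the conductors, 2.44 cm < r < 12.8 cm).
Only the inner wire is enclosed; the outer shell contributes nothing inside itself. λ_enc = λ₁ = -1.14×10^-6 C/m.
Since E is radial and uniform over the curved surface, Φ = E·2πrL = Q_enc/ε₀ = λ_enc L/ε₀.
E = |λ_enc|/(2πε₀r) = (1.14e-6)/(2π·8.85×10^-12·0.0632) = 3.24e5 N/C.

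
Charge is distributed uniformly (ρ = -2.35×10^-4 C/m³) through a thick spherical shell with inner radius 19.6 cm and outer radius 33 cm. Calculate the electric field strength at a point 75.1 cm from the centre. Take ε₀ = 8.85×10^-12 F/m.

Symmetry ⇒ E = E(r) r̂. Gaussian sphere of radius r = 75.1 cm (r > 33 cm, enclosing the whole shell).
Q_enc = ρ·(4π/3)(b³ − a³) = (-2.35×10^-4)·(4π/3)·((0.33)³ − (0.196)³) = -2.796×10^-5 C.
Gauss's law: E·4πr² = Q_enc/ε₀.
E = |Q_enc|/(4πε₀r²) = (2.796×10^-5)/(4π·8.85×10^-12·(0.751)²) = 4.46e5 N/C.

4.46×10^5 V/m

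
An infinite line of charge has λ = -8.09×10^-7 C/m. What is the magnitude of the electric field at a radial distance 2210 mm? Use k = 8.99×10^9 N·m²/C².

|E| ≈ 6.58×10^3 N/C

Coaxial Gaussian cylinder, radius r = 2210 mm, length L.
Q_enc = λL, so λ_enc = -8.09×10^-7 C/m.
Since E is radial and uniform over the curved surface, Φ = E·2πrL = Q_enc/ε₀ = λ_enc L/ε₀.
E = 2k|λ_enc|/r = 2(8.99×10^9)(8.09e-7)/(2.21) = 6.58×10^3 N/C.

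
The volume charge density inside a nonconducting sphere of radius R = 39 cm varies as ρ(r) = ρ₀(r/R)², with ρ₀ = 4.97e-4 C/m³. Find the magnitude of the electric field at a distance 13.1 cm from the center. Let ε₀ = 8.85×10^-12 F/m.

Take a concentric spherical Gaussian surface of radius r = 13.1 cm (r < R).
Q_enc = ∫₀^r ρ(r')·4πr'² dr' = (4πρ₀/R²) ∫₀^r r'^4 dr' = 4πρ₀ r^5/(5·R²) = 3.168e-7 C.
By Gauss's law, ∮E·dA = E·4πr² = Q_enc/ε₀.
E = |Q_enc|/(4πε₀r²) = (3.168×10^-7)/(4π·8.85×10^-12·(0.131)²) = 1.66×10^5 N/C.

|E| ≈ 1.66×10^5 N/C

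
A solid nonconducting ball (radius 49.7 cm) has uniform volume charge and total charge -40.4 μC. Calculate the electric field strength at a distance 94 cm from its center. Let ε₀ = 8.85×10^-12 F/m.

|E| ≈ 4.11×10^5 N/C

Use a concentric Gaussian sphere at r = 94 cm (r > R, so the entire charge is enclosed).
Q_enc = -40.4 μC = -4.04×10^-5 C.
By Gauss's law, ∮E·dA = E·4πr² = Q_enc/ε₀.
E = |Q_enc|/(4πε₀r²) = (4.04×10^-5)/(4π·8.85×10^-12·(0.94)²) = 4.11×10^5 N/C.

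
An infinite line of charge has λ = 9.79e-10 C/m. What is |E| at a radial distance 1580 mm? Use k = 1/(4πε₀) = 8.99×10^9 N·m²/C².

|E| = 11.1 N/C

Take a coaxial cylindrical Gaussian surface of radius r = 1580 mm and length L.
Q_enc = λL, so λ_enc = 9.79×10^-10 C/m.
By Gauss's law (flux through the curved wall only), E·2πrL = λ_enc L/ε₀.
E = 2k|λ_enc|/r = 2(8.99×10^9)(9.79×10^-10)/(1.58) = 11.1 N/C.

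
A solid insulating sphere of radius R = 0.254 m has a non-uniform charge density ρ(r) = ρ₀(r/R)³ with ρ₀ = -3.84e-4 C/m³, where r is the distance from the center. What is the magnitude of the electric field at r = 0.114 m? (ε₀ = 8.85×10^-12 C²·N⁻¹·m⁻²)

|E| ≈ 7.45×10^4 N/C

By spherical symmetry E is radial; choose a Gaussian sphere of radius r = 0.114 m (r < R).
Integrate the density: Q_enc = 4π ∫₀^r ρ₀(r'/R)^3 r'² dr' = 4πρ₀ r^6/(6·R³) = -1.077×10^-7 C.
Since E is radial and uniform over the Gaussian sphere, Φ = E·4πr² = Q_enc/ε₀.
E = |Q_enc|/(4πε₀r²) = (1.077×10^-7)/(4π·8.85×10^-12·(0.114)²) = 7.45×10^4 N/C.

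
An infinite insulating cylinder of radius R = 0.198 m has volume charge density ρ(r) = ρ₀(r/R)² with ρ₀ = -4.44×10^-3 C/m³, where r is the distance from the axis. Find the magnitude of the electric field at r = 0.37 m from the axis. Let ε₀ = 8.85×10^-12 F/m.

By cylindrical symmetry E is radial; use a coaxial Gaussian cylinder of radius 0.37 m and length L (r > R, full charge per length enclosed).
λ_enc = 2π ∫₀^R ρ₀(r'/R)^2 r' dr' = 2πρ₀R²/4 = -2.734e-4 C/m.
Gauss's law: E·2πrL = λ_enc L/ε₀.
E = |λ_enc|/(2πε₀r) = (2.734×10^-4)/(2π·8.85×10^-12·0.37) = 1.33×10^7 N/C.

1.33e7 V/m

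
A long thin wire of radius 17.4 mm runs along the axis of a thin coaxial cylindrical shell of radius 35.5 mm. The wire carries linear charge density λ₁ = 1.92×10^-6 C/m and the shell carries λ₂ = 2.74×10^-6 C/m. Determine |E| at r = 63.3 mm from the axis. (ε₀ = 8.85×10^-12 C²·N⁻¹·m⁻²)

Choose a coaxial cylinder of radius r = 63.3 mm (arbitrary length L) as the Gaussian surface (r > 35.5 mm, enclosing both).
λ_enc = λ₁ + λ₂ = (1.92×10^-6) + (2.74×10^-6) = 4.66e-6 C/m.
Since E is radial and uniform over the curved surface, Φ = E·2πrL = Q_enc/ε₀ = λ_enc L/ε₀.
E = |λ_enc|/(2πε₀r) = (4.66×10^-6)/(2π·8.85×10^-12·0.0633) = 1.32e6 N/C.

E ≈ 1.32e6 N/C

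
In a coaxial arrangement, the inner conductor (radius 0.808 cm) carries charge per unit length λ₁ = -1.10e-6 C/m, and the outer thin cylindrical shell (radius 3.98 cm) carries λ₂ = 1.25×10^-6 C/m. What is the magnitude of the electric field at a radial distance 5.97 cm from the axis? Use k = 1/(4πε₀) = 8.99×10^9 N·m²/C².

|E| = 4.52×10^4 N/C

Take a coaxial cylindrical Gaussian surface of radius r = 5.97 cm and length L (r > 3.98 cm, enclosing both).
λ_enc = λ₁ + λ₂ = (-1.10×10^-6) + (1.25×10^-6) = 1.50×10^-7 C/m.
By Gauss's law (flux through the curved wall only), E·2πrL = λ_enc L/ε₀.
E = 2k|λ_enc|/r = 2(8.99×10^9)(1.50×10^-7)/(0.0597) = 4.52×10^4 N/C.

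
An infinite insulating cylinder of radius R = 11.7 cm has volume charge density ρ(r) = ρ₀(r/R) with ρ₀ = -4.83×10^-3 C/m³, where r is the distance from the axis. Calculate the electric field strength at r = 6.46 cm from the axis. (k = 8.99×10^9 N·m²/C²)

E ≈ 6.49×10^6 V/m

Take a coaxial cylindrical Gaussian surface of radius r = 6.46 cm and length L (r < R).
λ_enc = ∫₀^r ρ(r')·2πr' dr' = (2πρ₀/R)·r^3/3 = -2.331×10^-5 C/m.
Since E is radial and uniform over the curved surface, Φ = E·2πrL = Q_enc/ε₀ = λ_enc L/ε₀.
E = 2k|λ_enc|/r = 2(8.99×10^9)(2.331e-5)/(0.0646) = 6.49e6 N/C.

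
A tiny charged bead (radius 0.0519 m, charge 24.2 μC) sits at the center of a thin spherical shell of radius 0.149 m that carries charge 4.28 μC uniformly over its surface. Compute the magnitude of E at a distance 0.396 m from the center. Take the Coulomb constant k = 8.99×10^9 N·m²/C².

Use a concentric Gaussian sphere at r = 0.396 m (r > 0.149 m, enclosing both).
Q_enc = (24.2 μC) + (4.28 μC) = 2.848×10^-5 C.
By Gauss's law, ∮E·dA = E·4πr² = Q_enc/ε₀.
E = k|Q_enc|/r² = (8.99×10^9)(2.848e-5)/(0.396)² = 1.63e6 N/C.

|E| ≈ 1.63×10^6 V/m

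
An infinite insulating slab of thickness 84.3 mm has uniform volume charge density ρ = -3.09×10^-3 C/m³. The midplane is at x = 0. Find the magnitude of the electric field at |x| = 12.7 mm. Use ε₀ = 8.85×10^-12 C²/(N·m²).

4.43e6 V/m

By symmetry E is perpendicular to the slab. A Gaussian pillbox from −12.7 mm to +12.7 mm (face area A) lies entirely within the slab.
Q_enc = ρ·(2x)·A and flux = 2EA, so 2EA = 2ρxA/ε₀ ⇒ E = |ρ|x/ε₀.
E = (3.09×10^-3)(0.0127)/(8.85×10^-12) = 4.43×10^6 N/C.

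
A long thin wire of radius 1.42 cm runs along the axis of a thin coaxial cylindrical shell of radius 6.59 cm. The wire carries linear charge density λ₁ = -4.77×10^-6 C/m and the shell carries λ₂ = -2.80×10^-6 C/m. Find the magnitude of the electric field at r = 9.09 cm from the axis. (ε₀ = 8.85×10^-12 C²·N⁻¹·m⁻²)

Choose a coaxial cylinder of radius r = 9.09 cm (arbitrary length L) as the Gaussian surface (r > 6.59 cm, enclosing both).
λ_enc = λ₁ + λ₂ = (-4.77×10^-6) + (-2.80×10^-6) = -7.57×10^-6 C/m.
Since E is radial and uniform over the curved surface, Φ = E·2πrL = Q_enc/ε₀ = λ_enc L/ε₀.
E = |λ_enc|/(2πε₀r) = (7.57×10^-6)/(2π·8.85×10^-12·0.0909) = 1.50e6 N/C.

|E| ≈ 1.50e6 V/m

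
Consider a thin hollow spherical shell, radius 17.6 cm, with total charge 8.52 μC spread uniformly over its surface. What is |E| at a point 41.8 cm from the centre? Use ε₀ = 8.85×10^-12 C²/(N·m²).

E = 4.38×10^5 V/m

By spherical symmetry E is radial; choose a Gaussian sphere of radius r = 41.8 cm (r > 17.6 cm).
The entire shell is enclosed: Q_enc = 8.52×10^-6 C.
Gauss's law: E·4πr² = Q_enc/ε₀.
E = |Q_enc|/(4πε₀r²) = (8.52×10^-6)/(4π·8.85×10^-12·(0.418)²) = 4.38e5 N/C.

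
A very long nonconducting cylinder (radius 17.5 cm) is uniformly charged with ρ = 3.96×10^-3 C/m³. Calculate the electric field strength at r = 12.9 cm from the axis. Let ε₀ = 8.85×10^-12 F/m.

Coaxial Gaussian cylinder, radius r = 12.9 cm, length L (r < R).
Enclosed charge per unit length: λ_enc = ρ·πr² = (3.96×10^-3)π(0.129)² = 2.07e-4 C/m.
Gauss's law: E·2πrL = λ_enc L/ε₀.
E = |λ_enc|/(2πε₀r) = (2.07×10^-4)/(2π·8.85×10^-12·0.129) = 2.89×10^7 N/C.

|E| = 2.89e7 N/C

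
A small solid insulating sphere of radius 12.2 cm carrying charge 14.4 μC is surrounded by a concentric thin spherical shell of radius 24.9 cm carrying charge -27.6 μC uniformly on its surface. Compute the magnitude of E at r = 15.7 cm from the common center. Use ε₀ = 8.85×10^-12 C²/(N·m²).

|E| = 5.25×10^6 N/C

Symmetry ⇒ E = E(r) r̂. Gaussian sphere of radius r = 15.7 cm (between the bodies, 12.2 cm < r < 24.9 cm).
Only the inner charge is enclosed; the outer shell contributes nothing inside itself. Q_enc = 14.4 μC = 1.44e-5 C.
Applying ∮E·dA = Q_enc/ε₀ with Φ = E(4πr²):
E = |Q_enc|/(4πε₀r²) = (1.44×10^-5)/(4π·8.85×10^-12·(0.157)²) = 5.25×10^6 N/C.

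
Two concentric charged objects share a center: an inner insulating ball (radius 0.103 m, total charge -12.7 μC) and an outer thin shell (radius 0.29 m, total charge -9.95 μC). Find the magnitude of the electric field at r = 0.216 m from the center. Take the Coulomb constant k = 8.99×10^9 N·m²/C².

By spherical symmetry E is radial; choose a Gaussian sphere of radius r = 0.216 m (between the bodies, 0.103 m < r < 0.29 m).
The shell at 0.29 m lies outside the Gaussian surface, so Q_enc = -12.7 μC = -1.27×10^-5 C.
Applying ∮E·dA = Q_enc/ε₀ with Φ = E(4πr²):
E = k|Q_enc|/r² = (8.99×10^9)(1.27×10^-5)/(0.216)² = 2.45×10^6 N/C.

E ≈ 2.45×10^6 N/C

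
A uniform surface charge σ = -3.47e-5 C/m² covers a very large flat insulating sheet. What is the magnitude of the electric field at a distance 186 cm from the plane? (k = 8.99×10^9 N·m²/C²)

E = 1.96e6 V/m

By planar symmetry E is perpendicular to the sheet and uniform; use a Gaussian pillbox with flat faces of area A on each side of the sheet.
Only the two end caps contribute flux: Φ = 2EA. With Q_enc = σA, Gauss's law gives E = |σ|/(2ε₀).
E = 2πk|σ| = 2π(8.99×10^9)(3.47×10^-5) = 1.96×10^6 N/C.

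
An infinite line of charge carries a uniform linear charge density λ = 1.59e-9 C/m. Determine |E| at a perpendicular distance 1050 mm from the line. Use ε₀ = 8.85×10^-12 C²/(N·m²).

Coaxial Gaussian cylinder, radius r = 1050 mm, length L.
Q_enc = λL, so λ_enc = 1.59×10^-9 C/m.
Applying ∮E·dA = Q_enc/ε₀ with the end caps contributing no flux:
E = |λ_enc|/(2πε₀r) = (1.59×10^-9)/(2π·8.85×10^-12·1.05) = 27.2 N/C.

|E| ≈ 27.2 N/C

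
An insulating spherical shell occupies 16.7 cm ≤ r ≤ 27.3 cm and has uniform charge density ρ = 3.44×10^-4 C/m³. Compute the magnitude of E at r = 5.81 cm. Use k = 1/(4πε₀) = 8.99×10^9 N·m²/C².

Symmetry ⇒ E = E(r) r̂. Gaussian sphere of radius r = 5.81 cm (r < 16.7 cm, inside the empty cavity).
Q_enc = 0 (all charge lies at larger r); Gauss's law gives E = 0.

E = 0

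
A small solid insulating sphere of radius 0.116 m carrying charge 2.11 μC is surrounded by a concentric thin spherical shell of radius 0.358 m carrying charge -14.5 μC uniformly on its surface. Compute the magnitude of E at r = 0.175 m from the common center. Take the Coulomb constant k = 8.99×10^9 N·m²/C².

By spherical symmetry E is radial; choose a Gaussian sphere of radius r = 0.175 m (between the bodies, 0.116 m < r < 0.358 m).
Only the inner charge is enclosed; the outer shell contributes nothing inside itself. Q_enc = 2.11 μC = 2.11×10^-6 C.
Since E is radial and uniform over the Gaussian sphere, Φ = E·4πr² = Q_enc/ε₀.
E = k|Q_enc|/r² = (8.99×10^9)(2.11×10^-6)/(0.175)² = 6.19e5 N/C.

6.19×10^5 N/C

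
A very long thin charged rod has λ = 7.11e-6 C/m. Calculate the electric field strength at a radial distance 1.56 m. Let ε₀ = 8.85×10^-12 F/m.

By cylindrical symmetry E is radial; use a coaxial Gaussian cylinder of radius 1.56 m and length L.
Q_enc = λL, so λ_enc = 7.11×10^-6 C/m.
Gauss's law: E·2πrL = λ_enc L/ε₀.
E = |λ_enc|/(2πε₀r) = (7.11×10^-6)/(2π·8.85×10^-12·1.56) = 8.20e4 N/C.

8.20×10^4 N/C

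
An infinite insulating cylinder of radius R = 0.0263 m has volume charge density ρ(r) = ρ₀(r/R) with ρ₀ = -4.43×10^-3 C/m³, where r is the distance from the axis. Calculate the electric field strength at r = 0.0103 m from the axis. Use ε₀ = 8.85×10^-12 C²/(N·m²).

Choose a coaxial cylinder of radius r = 0.0103 m (arbitrary length L) as the Gaussian surface (r < R).
λ_enc = ∫₀^r ρ(r')·2πr' dr' = (2πρ₀/R)·r^3/3 = -3.855e-7 C/m.
Gauss's law: E·2πrL = λ_enc L/ε₀.
E = |λ_enc|/(2πε₀r) = (3.855e-7)/(2π·8.85×10^-12·0.0103) = 6.73e5 N/C.

E ≈ 6.73e5 N/C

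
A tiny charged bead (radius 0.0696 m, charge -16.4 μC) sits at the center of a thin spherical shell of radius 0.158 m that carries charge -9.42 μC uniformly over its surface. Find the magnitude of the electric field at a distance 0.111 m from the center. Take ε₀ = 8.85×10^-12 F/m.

|E| = 1.20×10^7 N/C

Take a concentric spherical Gaussian surface of radius r = 0.111 m (between the bodies, 0.0696 m < r < 0.158 m).
The shell at 0.158 m lies outside the Gaussian surface, so Q_enc = -16.4 μC = -1.64×10^-5 C.
Applying ∮E·dA = Q_enc/ε₀ with Φ = E(4πr²):
E = |Q_enc|/(4πε₀r²) = (1.64×10^-5)/(4π·8.85×10^-12·(0.111)²) = 1.20e7 N/C.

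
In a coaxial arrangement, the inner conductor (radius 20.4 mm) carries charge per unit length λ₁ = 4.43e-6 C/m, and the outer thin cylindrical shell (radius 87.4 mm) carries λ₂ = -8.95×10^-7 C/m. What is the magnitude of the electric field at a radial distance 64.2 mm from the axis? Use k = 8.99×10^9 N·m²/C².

Coaxial Gaussian cylinder, radius r = 64.2 mm, length L (between the conductors, 20.4 mm < r < 87.4 mm).
Only the inner wire is enclosed; the outer shell contributes nothing inside itself. λ_enc = λ₁ = 4.43×10^-6 C/m.
By Gauss's law (flux through the curved wall only), E·2πrL = λ_enc L/ε₀.
E = 2k|λ_enc|/r = 2(8.99×10^9)(4.43×10^-6)/(0.0642) = 1.24×10^6 N/C.

E ≈ 1.24e6 V/m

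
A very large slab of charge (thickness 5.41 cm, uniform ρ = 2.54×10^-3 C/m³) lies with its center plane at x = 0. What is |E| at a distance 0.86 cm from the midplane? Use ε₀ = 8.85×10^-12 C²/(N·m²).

By symmetry E is perpendicular to the slab. A Gaussian pillbox from −0.86 cm to +0.86 cm (face area A) lies entirely within the slab.
Q_enc = ρ·(2x)·A and flux = 2EA, so 2EA = 2ρxA/ε₀ ⇒ E = |ρ|x/ε₀.
E = (2.54×10^-3)(0.0086)/(8.85×10^-12) = 2.47×10^6 N/C.

|E| ≈ 2.47×10^6 N/C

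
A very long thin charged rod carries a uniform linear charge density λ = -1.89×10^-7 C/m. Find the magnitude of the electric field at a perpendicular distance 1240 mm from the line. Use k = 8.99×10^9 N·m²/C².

E ≈ 2.74×10^3 V/m

Take a coaxial cylindrical Gaussian surface of radius r = 1240 mm and length L.
Q_enc = λL, so λ_enc = -1.89×10^-7 C/m.
By Gauss's law (flux through the curved wall only), E·2πrL = λ_enc L/ε₀.
E = 2k|λ_enc|/r = 2(8.99×10^9)(1.89×10^-7)/(1.24) = 2.74×10^3 N/C.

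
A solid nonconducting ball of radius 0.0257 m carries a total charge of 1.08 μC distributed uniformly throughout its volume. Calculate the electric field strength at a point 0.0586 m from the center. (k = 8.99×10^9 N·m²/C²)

Take a concentric spherical Gaussian surface of radius r = 0.0586 m (r > R, so the entire charge is enclosed).
Q_enc = 1.08 μC = 1.08×10^-6 C.
Applying ∮E·dA = Q_enc/ε₀ with Φ = E(4πr²):
E = k|Q_enc|/r² = (8.99×10^9)(1.08×10^-6)/(0.0586)² = 2.83×10^6 N/C.

2.83×10^6 N/C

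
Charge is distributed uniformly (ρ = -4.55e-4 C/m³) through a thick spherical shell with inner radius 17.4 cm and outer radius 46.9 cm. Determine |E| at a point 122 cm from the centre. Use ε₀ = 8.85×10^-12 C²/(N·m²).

|E| ≈ 1.13×10^6 V/m

Take a concentric spherical Gaussian surface of radius r = 122 cm (r > 46.9 cm, enclosing the whole shell).
Q_enc = ρ·(4π/3)(b³ − a³) = (-4.55×10^-4)·(4π/3)·((0.469)³ − (0.174)³) = -1.866×10^-4 C.
Since E is radial and uniform over the Gaussian sphere, Φ = E·4πr² = Q_enc/ε₀.
E = |Q_enc|/(4πε₀r²) = (1.866e-4)/(4π·8.85×10^-12·(1.22)²) = 1.13×10^6 N/C.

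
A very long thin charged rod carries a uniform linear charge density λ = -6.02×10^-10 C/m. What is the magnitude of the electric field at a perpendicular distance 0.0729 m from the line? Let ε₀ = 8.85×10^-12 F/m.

E ≈ 149 V/m

Choose a coaxial cylinder of radius r = 0.0729 m (arbitrary length L) as the Gaussian surface.
Q_enc = λL, so λ_enc = -6.02×10^-10 C/m.
Since E is radial and uniform over the curved surface, Φ = E·2πrL = Q_enc/ε₀ = λ_enc L/ε₀.
E = |λ_enc|/(2πε₀r) = (6.02×10^-10)/(2π·8.85×10^-12·0.0729) = 149 N/C.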